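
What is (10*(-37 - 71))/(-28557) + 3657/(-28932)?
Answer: -2710607/30600412 ≈ -0.088581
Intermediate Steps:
(10*(-37 - 71))/(-28557) + 3657/(-28932) = (10*(-108))*(-1/28557) + 3657*(-1/28932) = -1080*(-1/28557) - 1219/9644 = 120/3173 - 1219/9644 = -2710607/30600412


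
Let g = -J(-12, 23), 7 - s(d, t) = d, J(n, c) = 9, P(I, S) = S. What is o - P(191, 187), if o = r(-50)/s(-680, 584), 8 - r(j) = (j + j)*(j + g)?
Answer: -44787/229 ≈ -195.58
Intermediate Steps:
s(d, t) = 7 - d
g = -9 (g = -1*9 = -9)
r(j) = 8 - 2*j*(-9 + j) (r(j) = 8 - (j + j)*(j - 9) = 8 - 2*j*(-9 + j))
o = -1964/229 (o = (8 - 2*(-50)**2 + 18*(-50))/(7 - 1*(-680)) = (8 - 2*2500 - 900)/(7 + 680) = (8 - 5000 - 900)/687 = -5892*1/687 = -1964/229 ≈ -8.5764)
o - P(191, 187) = -1964/229 - 1*187 = -1964/229 - 187 = -44787/229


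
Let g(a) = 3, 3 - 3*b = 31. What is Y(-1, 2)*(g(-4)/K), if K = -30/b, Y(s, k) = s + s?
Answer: -28/15 ≈ -1.8667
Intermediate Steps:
b = -28/3 (b = 1 - 1/3*31 = 1 - 31/3 = -28/3 ≈ -9.3333)
Y(s, k) = 2*s
K = 45/14 (K = -30/(-28/3) = -30*(-3/28) = 45/14 ≈ 3.2143)
Y(-1, 2)*(g(-4)/K) = (2*(-1))*(3/(45/14)) = -6*14/45 = -2*14/15 = -28/15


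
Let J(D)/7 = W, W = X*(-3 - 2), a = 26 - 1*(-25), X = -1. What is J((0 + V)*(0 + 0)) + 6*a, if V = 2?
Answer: 341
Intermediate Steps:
a = 51 (a = 26 + 25 = 51)
W = 5 (W = -(-3 - 2) = -1*(-5) = 5)
J(D) = 35 (J(D) = 7*5 = 35)
J((0 + V)*(0 + 0)) + 6*a = 35 + 6*51 = 35 + 306 = 341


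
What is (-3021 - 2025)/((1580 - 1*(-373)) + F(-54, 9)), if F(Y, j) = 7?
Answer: -2523/980 ≈ -2.5745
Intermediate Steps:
(-3021 - 2025)/((1580 - 1*(-373)) + F(-54, 9)) = (-3021 - 2025)/((1580 - 1*(-373)) + 7) = -5046/((1580 + 373) + 7) = -5046/(1953 + 7) = -5046/1960 = -5046*1/1960 = -2523/980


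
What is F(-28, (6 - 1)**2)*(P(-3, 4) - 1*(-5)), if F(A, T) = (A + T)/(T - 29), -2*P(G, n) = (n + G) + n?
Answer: 15/8 ≈ 1.8750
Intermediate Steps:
P(G, n) = -n - G/2 (P(G, n) = -((n + G) + n)/2 = -((G + n) + n)/2 = -(G + 2*n)/2 = -n - G/2)
F(A, T) = (A + T)/(-29 + T)
F(-28, (6 - 1)**2)*(P(-3, 4) - 1*(-5)) = ((-28 + (6 - 1)**2)/(-29 + (6 - 1)**2))*((-1*4 - 1/2*(-3)) - 1*(-5)) = ((-28 + 5**2)/(-29 + 5**2))*((-4 + 3/2) + 5) = ((-28 + 25)/(-29 + 25))*(-5/2 + 5) = (-3/(-4))*(5/2) = -1/4*(-3)*(5/2) = (3/4)*(5/2) = 15/8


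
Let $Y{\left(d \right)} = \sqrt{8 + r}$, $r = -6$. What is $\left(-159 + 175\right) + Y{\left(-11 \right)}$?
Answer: $16 + \sqrt{2} \approx 17.414$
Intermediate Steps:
$Y{\left(d \right)} = \sqrt{2}$ ($Y{\left(d \right)} = \sqrt{8 - 6} = \sqrt{2}$)
$\left(-159 + 175\right) + Y{\left(-11 \right)} = \left(-159 + 175\right) + \sqrt{2} = 16 + \sqrt{2}$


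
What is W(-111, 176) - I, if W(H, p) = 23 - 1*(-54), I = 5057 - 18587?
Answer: 13607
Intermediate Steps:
I = -13530
W(H, p) = 77 (W(H, p) = 23 + 54 = 77)
W(-111, 176) - I = 77 - 1*(-13530) = 77 + 13530 = 13607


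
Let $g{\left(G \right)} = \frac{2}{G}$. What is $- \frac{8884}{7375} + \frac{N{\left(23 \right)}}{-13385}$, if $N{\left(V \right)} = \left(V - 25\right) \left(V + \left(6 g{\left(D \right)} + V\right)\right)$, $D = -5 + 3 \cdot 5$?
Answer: $- \frac{23643228}{19742875} \approx -1.1976$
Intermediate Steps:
$D = 10$ ($D = -5 + 15 = 10$)
$N{\left(V \right)} = \left(-25 + V\right) \left(\frac{6}{5} + 2 V\right)$ ($N{\left(V \right)} = \left(V - 25\right) \left(V + \left(6 \cdot \frac{2}{10} + V\right)\right) = \left(-25 + V\right) \left(V + \left(6 \cdot 2 \cdot \frac{1}{10} + V\right)\right) = \left(-25 + V\right) \left(V + \left(6 \cdot \frac{1}{5} + V\right)\right) = \left(-25 + V\right) \left(V + \left(\frac{6}{5} + V\right)\right) = \left(-25 + V\right) \left(\frac{6}{5} + 2 V\right)$)
$- \frac{8884}{7375} + \frac{N{\left(23 \right)}}{-13385} = - \frac{8884}{7375} + \frac{-30 + 2 \cdot 23^{2} - \frac{5612}{5}}{-13385} = \left(-8884\right) \frac{1}{7375} + \left(-30 + 2 \cdot 529 - \frac{5612}{5}\right) \left(- \frac{1}{13385}\right) = - \frac{8884}{7375} + \left(-30 + 1058 - \frac{5612}{5}\right) \left(- \frac{1}{13385}\right) = - \frac{8884}{7375} - - \frac{472}{66925} = - \frac{8884}{7375} + \frac{472}{66925} = - \frac{23643228}{19742875}$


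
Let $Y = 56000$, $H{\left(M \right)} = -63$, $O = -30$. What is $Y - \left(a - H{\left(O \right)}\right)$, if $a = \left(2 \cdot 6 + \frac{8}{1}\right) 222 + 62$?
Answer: $51435$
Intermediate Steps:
$a = 4502$ ($a = \left(12 + 8 \cdot 1\right) 222 + 62 = \left(12 + 8\right) 222 + 62 = 20 \cdot 222 + 62 = 4440 + 62 = 4502$)
$Y - \left(a - H{\left(O \right)}\right) = 56000 - 4565 = 51435$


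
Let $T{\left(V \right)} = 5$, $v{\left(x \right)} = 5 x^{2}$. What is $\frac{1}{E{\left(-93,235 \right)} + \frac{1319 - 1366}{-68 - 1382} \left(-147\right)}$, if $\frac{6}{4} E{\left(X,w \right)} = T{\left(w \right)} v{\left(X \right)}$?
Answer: $\frac{1450}{209010591} \approx 6.9375 \cdot 10^{-6}$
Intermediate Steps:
$E{\left(X,w \right)} = \frac{50 X^{2}}{3}$ ($E{\left(X,w \right)} = \frac{2 \cdot 5 \cdot 5 X^{2}}{3} = \frac{2 \cdot 25 X^{2}}{3} = \frac{50 X^{2}}{3}$)
$\frac{1}{E{\left(-93,235 \right)} + \frac{1319 - 1366}{-68 - 1382} \left(-147\right)} = \frac{1}{\frac{50 \left(-93\right)^{2}}{3} + \frac{1319 - 1366}{-68 - 1382} \left(-147\right)} = \frac{1}{\frac{50}{3} \cdot 8649 + - \frac{47}{-1450} \left(-147\right)} = \frac{1}{144150 + \left(-47\right) \left(- \frac{1}{1450}\right) \left(-147\right)} = \frac{1}{144150 + \frac{47}{1450} \left(-147\right)} = \frac{1}{144150 - \frac{6909}{1450}} = \frac{1}{\frac{209010591}{1450}} = \frac{1450}{209010591}$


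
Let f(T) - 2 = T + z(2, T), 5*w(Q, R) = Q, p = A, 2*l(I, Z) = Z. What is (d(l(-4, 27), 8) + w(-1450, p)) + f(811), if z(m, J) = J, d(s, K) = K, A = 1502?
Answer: 1342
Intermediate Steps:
l(I, Z) = Z/2
p = 1502
w(Q, R) = Q/5
f(T) = 2 + 2*T (f(T) = 2 + (T + T) = 2 + 2*T)
(d(l(-4, 27), 8) + w(-1450, p)) + f(811) = (8 + (⅕)*(-1450)) + (2 + 2*811) = (8 - 290) + (2 + 1622) = -282 + 1624 = 1342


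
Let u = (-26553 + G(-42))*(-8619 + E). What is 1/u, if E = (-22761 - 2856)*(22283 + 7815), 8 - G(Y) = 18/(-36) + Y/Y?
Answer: 2/40934705151735 ≈ 4.8858e-14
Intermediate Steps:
G(Y) = 15/2 (G(Y) = 8 - (18/(-36) + Y/Y) = 8 - (18*(-1/36) + 1) = 8 - (-½ + 1) = 8 - 1*½ = 8 - ½ = 15/2)
E = -771020466 (E = -25617*30098 = -771020466)
u = 40934705151735/2 (u = (-26553 + 15/2)*(-8619 - 771020466) = -53091/2*(-771029085) = 40934705151735/2 ≈ 2.0467e+13)
1/u = 1/(40934705151735/2) = 2/40934705151735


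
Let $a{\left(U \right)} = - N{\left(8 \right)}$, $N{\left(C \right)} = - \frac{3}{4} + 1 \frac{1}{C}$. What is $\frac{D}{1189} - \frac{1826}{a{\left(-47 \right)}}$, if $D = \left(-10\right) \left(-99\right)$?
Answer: $- \frac{17363962}{5945} \approx -2920.8$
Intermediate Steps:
$D = 990$
$N{\left(C \right)} = - \frac{3}{4} + \frac{1}{C}$ ($N{\left(C \right)} = \left(-3\right) \frac{1}{4} + \frac{1}{C} = - \frac{3}{4} + \frac{1}{C}$)
$a{\left(U \right)} = \frac{5}{8}$ ($a{\left(U \right)} = - (- \frac{3}{4} + \frac{1}{8}) = \left(-1\right) \left(- \frac{5}{8}\right) = \frac{5}{8}$)
$\frac{D}{1189} - \frac{1826}{a{\left(-47 \right)}} = \frac{990}{1189} - \frac{1826}{\frac{5}{8}} = 990 \cdot \frac{1}{1189} - \frac{14608}{5} = \frac{990}{1189} - \frac{14608}{5} = - \frac{17363962}{5945}$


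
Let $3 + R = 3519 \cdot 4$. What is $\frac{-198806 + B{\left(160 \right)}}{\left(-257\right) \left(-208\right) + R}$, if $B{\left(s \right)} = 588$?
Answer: $- \frac{198218}{67529} \approx -2.9353$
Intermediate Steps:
$R = 14073$ ($R = -3 + 3519 \cdot 4 = -3 + 14076 = 14073$)
$\frac{-198806 + B{\left(160 \right)}}{\left(-257\right) \left(-208\right) + R} = \frac{-198806 + 588}{\left(-257\right) \left(-208\right) + 14073} = - \frac{198218}{53456 + 14073} = - \frac{198218}{67529}$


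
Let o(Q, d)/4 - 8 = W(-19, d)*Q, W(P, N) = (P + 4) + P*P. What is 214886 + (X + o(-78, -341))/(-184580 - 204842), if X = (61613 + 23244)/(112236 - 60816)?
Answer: 4302899840728183/20024079240 ≈ 2.1489e+5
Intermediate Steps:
W(P, N) = 4 + P + P² (W(P, N) = (4 + P) + P² = 4 + P + P²)
o(Q, d) = 32 + 1384*Q (o(Q, d) = 32 + 4*((4 - 19 + (-19)²)*Q) = 32 + 4*((4 - 19 + 361)*Q) = 32 + 4*(346*Q) = 32 + 1384*Q)
X = 84857/51420 ≈ 1.6503
214886 + (X + o(-78, -341))/(-184580 - 204842) = 214886 + (84857/51420 + (32 + 1384*(-78)))/(-184580 - 204842) = 214886 + (84857/51420 + (32 - 107952))/(-389422) = 214886 + (84857/51420 - 107920)*(-1/389422) = 214886 - 5549161543/51420*(-1/389422) = 214886 + 5549161543/20024079240 = 4302899840728183/20024079240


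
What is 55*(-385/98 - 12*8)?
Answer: -76945/14 ≈ -5496.1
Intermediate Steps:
55*(-385/98 - 12*8) = 55*(-385*1/98 - 96) = 55*(-55/14 - 96) = 55*(-1399/14) = -76945/14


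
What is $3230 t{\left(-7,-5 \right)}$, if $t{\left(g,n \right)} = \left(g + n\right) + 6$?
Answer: $-19380$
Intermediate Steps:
$t{\left(g,n \right)} = 6 + g + n$
$3230 t{\left(-7,-5 \right)} = 3230 \left(6 - 7 - 5\right) = 3230 \left(-6\right) = -19380$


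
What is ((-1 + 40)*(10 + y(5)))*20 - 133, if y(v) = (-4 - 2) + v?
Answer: 6887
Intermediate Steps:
y(v) = -6 + v
((-1 + 40)*(10 + y(5)))*20 - 133 = ((-1 + 40)*(10 + (-6 + 5)))*20 - 133 = (39*(10 - 1))*20 - 133 = (39*9)*20 - 133 = 351*20 - 133 = 7020 - 133 = 6887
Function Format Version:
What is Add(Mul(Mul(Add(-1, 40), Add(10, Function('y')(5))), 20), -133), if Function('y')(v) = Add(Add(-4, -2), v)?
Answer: 6887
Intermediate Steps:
Function('y')(v) = Add(-6, v)
Add(Mul(Mul(Add(-1, 40), Add(10, Function('y')(5))), 20), -133) = Add(Mul(Mul(Add(-1, 40), Add(10, Add(-6, 5))), 20), -133) = Add(Mul(Mul(39, Add(10, -1)), 20), -133) = Add(Mul(Mul(39, 9), 20), -133) = Add(Mul(351, 20), -133) = Add(7020, -133) = 6887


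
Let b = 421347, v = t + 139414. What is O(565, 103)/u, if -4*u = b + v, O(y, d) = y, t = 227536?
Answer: -2260/788297 ≈ -0.0028669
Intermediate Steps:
v = 366950 (v = 227536 + 139414 = 366950)
u = -788297/4 (u = -(421347 + 366950)/4 = -¼*788297 = -788297/4 ≈ -1.9707e+5)
O(565, 103)/u = 565/(-788297/4) = 565*(-4/788297) = -2260/788297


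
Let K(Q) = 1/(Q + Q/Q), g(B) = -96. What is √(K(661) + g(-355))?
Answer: I*√42070762/662 ≈ 9.7979*I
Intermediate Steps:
K(Q) = 1/(1 + Q) (K(Q) = 1/(Q + 1) = 1/(1 + Q))
√(K(661) + g(-355)) = √(1/(1 + 661) - 96) = √(1/662 - 96) = √(-63551/662) = I*√42070762/662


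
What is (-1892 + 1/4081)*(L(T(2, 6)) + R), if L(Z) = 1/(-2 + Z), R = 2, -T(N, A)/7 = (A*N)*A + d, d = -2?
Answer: -7589989733/2007852 ≈ -3780.2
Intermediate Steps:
T(N, A) = 14 - 7*N*A² (T(N, A) = -7*((A*N)*A - 2) = -7*(N*A² - 2) = -7*(-2 + N*A²) = 14 - 7*N*A²)
(-1892 + 1/4081)*(L(T(2, 6)) + R) = (-1892 + 1/4081)*(1/(-2 + (14 - 7*2*6²)) + 2) = (-1892 + 1/4081)*(1/(-2 + (14 - 7*2*36)) + 2) = -7721251*(1/(-2 + (14 - 504)) + 2)/4081 = -7721251*(1/(-2 - 490) + 2)/4081 = -7721251*(1/(-492) + 2)/4081 = -7721251*(-1/492 + 2)/4081 = -7721251/4081*983/492 = -7589989733/2007852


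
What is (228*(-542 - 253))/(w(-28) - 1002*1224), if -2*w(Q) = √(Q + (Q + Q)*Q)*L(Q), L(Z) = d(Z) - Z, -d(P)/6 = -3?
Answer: 55576491120/376043470511 - 2084490*√385/376043470511 ≈ 0.14768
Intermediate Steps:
d(P) = 18 (d(P) = -6*(-3) = 18)
L(Z) = 18 - Z
w(Q) = -√(Q + 2*Q²)*(18 - Q)/2 (w(Q) = -√(Q + (Q + Q)*Q)*(18 - Q)/2 = -√(Q + (2*Q)*Q)*(18 - Q)/2 = -√(Q + 2*Q²)*(18 - Q)/2)
(228*(-542 - 253))/(w(-28) - 1002*1224) = (228*(-542 - 253))/(√(-28*(1 + 2*(-28)))*(-18 - 28)/2 - 1002*1224) = (228*(-795))/((½)*√(-28*(1 - 56))*(-46) - 1226448) = -181260/((½)*√(-28*(-55))*(-46) - 1226448) = -181260/((½)*√1540*(-46) - 1226448) = -181260/((½)*(2*√385)*(-46) - 1226448) = -181260/(-46*√385 - 1226448) = -181260/(-1226448 - 46*√385)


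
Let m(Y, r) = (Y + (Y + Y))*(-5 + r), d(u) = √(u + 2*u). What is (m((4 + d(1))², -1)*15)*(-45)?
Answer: 230850 + 97200*√3 ≈ 3.9921e+5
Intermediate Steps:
d(u) = √3*√u (d(u) = √(3*u) = √3*√u)
m(Y, r) = 3*Y*(-5 + r) (m(Y, r) = (Y + 2*Y)*(-5 + r) = (3*Y)*(-5 + r) = 3*Y*(-5 + r))
(m((4 + d(1))², -1)*15)*(-45) = ((3*(4 + √3*√1)²*(-5 - 1))*15)*(-45) = ((3*(4 + √3*1)²*(-6))*15)*(-45) = ((3*(4 + √3)²*(-6))*15)*(-45) = (-18*(4 + √3)²*15)*(-45) = -270*(4 + √3)²*(-45) = 12150*(4 + √3)²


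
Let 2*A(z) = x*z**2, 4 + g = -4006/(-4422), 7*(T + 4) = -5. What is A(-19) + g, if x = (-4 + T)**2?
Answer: 2969323873/216678 ≈ 13704.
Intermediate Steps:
T = -33/7 (T = -4 + (1/7)*(-5) = -4 - 5/7 = -33/7 ≈ -4.7143)
x = 3721/49 (x = (-4 - 33/7)**2 = (-61/7)**2 = 3721/49 ≈ 75.939)
g = -6841/2211 (g = -4 - 4006/(-4422) = -4 - 4006*(-1/4422) = -4 + 2003/2211 = -6841/2211 ≈ -3.0941)
A(z) = 3721*z**2/98 (A(z) = (3721*z**2/49)/2 = 3721*z**2/98)
A(-19) + g = (3721/98)*(-19)**2 - 6841/2211 = (3721/98)*361 - 6841/2211 = 1343281/98 - 6841/2211 = 2969323873/216678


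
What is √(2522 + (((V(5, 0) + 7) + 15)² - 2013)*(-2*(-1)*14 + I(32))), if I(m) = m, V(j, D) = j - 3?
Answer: I*√83698 ≈ 289.31*I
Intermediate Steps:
V(j, D) = -3 + j
√(2522 + (((V(5, 0) + 7) + 15)² - 2013)*(-2*(-1)*14 + I(32))) = √(2522 + ((((-3 + 5) + 7) + 15)² - 2013)*(-2*(-1)*14 + 32)) = √(2522 + (((2 + 7) + 15)² - 2013)*(2*14 + 32)) = √(2522 + ((9 + 15)² - 2013)*(28 + 32)) = √(2522 + (24² - 2013)*60) = √(2522 + (576 - 2013)*60) = √(2522 - 1437*60) = √(2522 - 86220) = √(-83698) = I*√83698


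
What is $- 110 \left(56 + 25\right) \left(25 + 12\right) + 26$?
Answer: $-329644$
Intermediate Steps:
$- 110 \left(56 + 25\right) \left(25 + 12\right) + 26 = - 110 \cdot 81 \cdot 37 + 26 = \left(-110\right) 2997 + 26 = -329670 + 26 = -329644$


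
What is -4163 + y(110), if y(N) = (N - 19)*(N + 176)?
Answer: 21863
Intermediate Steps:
y(N) = (-19 + N)*(176 + N)
-4163 + y(110) = -4163 + (-3344 + 110² + 157*110) = -4163 + (-3344 + 12100 + 17270) = -4163 + 26026 = 21863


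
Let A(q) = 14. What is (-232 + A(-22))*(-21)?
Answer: 4578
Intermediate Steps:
(-232 + A(-22))*(-21) = (-232 + 14)*(-21) = -218*(-21) = 4578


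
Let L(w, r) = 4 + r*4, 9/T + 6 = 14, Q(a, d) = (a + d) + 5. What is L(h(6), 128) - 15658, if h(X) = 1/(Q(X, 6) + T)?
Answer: -15142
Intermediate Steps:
Q(a, d) = 5 + a + d
T = 9/8 (T = 9/(-6 + 14) = 9/8 ≈ 1.1250)
h(X) = 1/(97/8 + X) (h(X) = 1/((5 + X + 6) + 9/8) = 1/((11 + X) + 9/8) = 1/(97/8 + X))
L(w, r) = 4 + 4*r
L(h(6), 128) - 15658 = (4 + 4*128) - 15658 = (4 + 512) - 15658 = 516 - 15658 = -15142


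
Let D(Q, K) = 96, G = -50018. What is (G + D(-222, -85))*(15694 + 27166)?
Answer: -2139656920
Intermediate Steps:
(G + D(-222, -85))*(15694 + 27166) = (-50018 + 96)*(15694 + 27166) = -49922*42860 = -2139656920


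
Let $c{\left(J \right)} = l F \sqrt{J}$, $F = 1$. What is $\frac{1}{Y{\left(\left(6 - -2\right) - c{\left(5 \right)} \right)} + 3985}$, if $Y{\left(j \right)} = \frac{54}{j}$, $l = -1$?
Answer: $\frac{235547}{940379231} + \frac{54 \sqrt{5}}{940379231} \approx 0.00025061$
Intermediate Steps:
$c{\left(J \right)} = - \sqrt{J}$ ($c{\left(J \right)} = \left(-1\right) 1 \sqrt{J} = - \sqrt{J}$)
$\frac{1}{Y{\left(\left(6 - -2\right) - c{\left(5 \right)} \right)} + 3985} = \frac{1}{\frac{54}{\left(6 - -2\right) - - \sqrt{5}} + 3985} = \frac{1}{\frac{54}{\left(6 + 2\right) + \sqrt{5}} + 3985} = \frac{1}{\frac{54}{8 + \sqrt{5}} + 3985} = \frac{1}{3985 + \frac{54}{8 + \sqrt{5}}}$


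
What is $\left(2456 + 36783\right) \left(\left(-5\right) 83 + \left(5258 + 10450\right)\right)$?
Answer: $600082027$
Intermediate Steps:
$\left(2456 + 36783\right) \left(\left(-5\right) 83 + \left(5258 + 10450\right)\right) = 39239 \left(-415 + 15708\right) = 39239 \cdot 15293 = 600082027$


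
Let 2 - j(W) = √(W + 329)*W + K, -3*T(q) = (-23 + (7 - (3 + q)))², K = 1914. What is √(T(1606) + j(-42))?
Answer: √(-7939083 + 378*√287)/3 ≈ 938.83*I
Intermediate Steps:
T(q) = -(-19 - q)²/3 (T(q) = -(-23 + (7 - (3 + q)))²/3 = -(-23 + (7 + (-3 - q)))²/3 = -(-23 + (4 - q))²/3 = -(-19 - q)²/3)
j(W) = -1912 - W*√(329 + W) (j(W) = 2 - (√(W + 329)*W + 1914) = 2 - (√(329 + W)*W + 1914) = 2 - (W*√(329 + W) + 1914) = 2 - (1914 + W*√(329 + W)) = 2 + (-1914 - W*√(329 + W)) = -1912 - W*√(329 + W))
√(T(1606) + j(-42)) = √(-(19 + 1606)²/3 + (-1912 - 1*(-42)*√(329 - 42))) = √(-⅓*1625² + (-1912 - 1*(-42)*√287)) = √(-⅓*2640625 + (-1912 + 42*√287)) = √(-2640625/3 + (-1912 + 42*√287)) = √(-2646361/3 + 42*√287)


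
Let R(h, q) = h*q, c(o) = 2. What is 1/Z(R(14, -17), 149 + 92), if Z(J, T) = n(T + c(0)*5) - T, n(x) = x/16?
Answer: -16/3605 ≈ -0.0044383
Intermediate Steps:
n(x) = x/16 (n(x) = x*(1/16) = x/16)
Z(J, T) = 5/8 - 15*T/16 (Z(J, T) = (T + 2*5)/16 - T = (T + 10)/16 - T = (10 + T)/16 - T = (5/8 + T/16) - T = 5/8 - 15*T/16)
1/Z(R(14, -17), 149 + 92) = 1/(5/8 - 15*(149 + 92)/16) = 1/(5/8 - 15/16*241) = 1/(5/8 - 3615/16) = 1/(-3605/16) = -16/3605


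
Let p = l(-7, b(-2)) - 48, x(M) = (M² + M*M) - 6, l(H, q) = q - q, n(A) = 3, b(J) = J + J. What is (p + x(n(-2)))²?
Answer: 1296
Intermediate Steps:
b(J) = 2*J
l(H, q) = 0
x(M) = -6 + 2*M² (x(M) = (M² + M²) - 6 = 2*M² - 6 = -6 + 2*M²)
p = -48 (p = 0 - 48 = -48)
(p + x(n(-2)))² = (-48 + (-6 + 2*3²))² = (-48 + (-6 + 2*9))² = (-48 + (-6 + 18))² = (-48 + 12)² = (-36)² = 1296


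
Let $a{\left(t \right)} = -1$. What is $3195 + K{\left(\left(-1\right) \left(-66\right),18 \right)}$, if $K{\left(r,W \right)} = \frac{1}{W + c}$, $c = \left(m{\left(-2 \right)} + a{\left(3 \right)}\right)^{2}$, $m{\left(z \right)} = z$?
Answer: $\frac{86266}{27} \approx 3195.0$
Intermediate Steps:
$c = 9$ ($c = \left(-2 - 1\right)^{2} = \left(-3\right)^{2} = 9$)
$K{\left(r,W \right)} = \frac{1}{9 + W}$ ($K{\left(r,W \right)} = \frac{1}{W + 9} = \frac{1}{9 + W}$)
$3195 + K{\left(\left(-1\right) \left(-66\right),18 \right)} = 3195 + \frac{1}{9 + 18} = 3195 + \frac{1}{27} = \frac{86266}{27}$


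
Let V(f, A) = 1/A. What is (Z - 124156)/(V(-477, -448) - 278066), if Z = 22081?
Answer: 15243200/41524523 ≈ 0.36709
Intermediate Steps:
(Z - 124156)/(V(-477, -448) - 278066) = (22081 - 124156)/(1/(-448) - 278066) = -102075/(-1/448 - 278066) = -102075/(-124573569/448) = -102075*(-448/124573569) = 15243200/41524523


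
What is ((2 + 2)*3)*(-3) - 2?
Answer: -38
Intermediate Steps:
((2 + 2)*3)*(-3) - 2 = (4*3)*(-3) - 2 = 12*(-3) - 2 = -36 - 2 = -38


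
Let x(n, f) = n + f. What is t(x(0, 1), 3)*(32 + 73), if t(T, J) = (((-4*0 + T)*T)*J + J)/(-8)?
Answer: -315/4 ≈ -78.750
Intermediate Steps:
x(n, f) = f + n
t(T, J) = -J/8 - J*T**2/8 (t(T, J) = (((0 + T)*T)*J + J)*(-1/8) = ((T*T)*J + J)*(-1/8) = (T**2*J + J)*(-1/8) = (J*T**2 + J)*(-1/8) = (J + J*T**2)*(-1/8) = -J/8 - J*T**2/8)
t(x(0, 1), 3)*(32 + 73) = (-1/8*3*(1 + (1 + 0)**2))*(32 + 73) = -1/8*3*(1 + 1**2)*105 = -1/8*3*(1 + 1)*105 = -1/8*3*2*105 = -3/4*105 = -315/4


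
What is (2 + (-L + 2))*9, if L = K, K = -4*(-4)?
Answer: -108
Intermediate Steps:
K = 16
L = 16
(2 + (-L + 2))*9 = (2 + (-1*16 + 2))*9 = (2 + (-16 + 2))*9 = (2 - 14)*9 = -12*9 = -108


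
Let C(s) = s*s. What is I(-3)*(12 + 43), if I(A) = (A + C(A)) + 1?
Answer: 385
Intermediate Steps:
C(s) = s²
I(A) = 1 + A + A² (I(A) = (A + A²) + 1 = 1 + A + A²)
I(-3)*(12 + 43) = (1 - 3 + (-3)²)*(12 + 43) = (1 - 3 + 9)*55 = 7*55 = 385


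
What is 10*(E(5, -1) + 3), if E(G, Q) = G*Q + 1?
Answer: -10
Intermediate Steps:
E(G, Q) = 1 + G*Q
10*(E(5, -1) + 3) = 10*((1 + 5*(-1)) + 3) = 10*((1 - 5) + 3) = 10*(-4 + 3) = 10*(-1) = -10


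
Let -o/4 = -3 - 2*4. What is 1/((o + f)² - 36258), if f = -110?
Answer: -1/31902 ≈ -3.1346e-5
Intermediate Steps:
o = 44 (o = -4*(-3 - 2*4) = -4*(-3 - 8) = -4*(-11) = 44)
1/((o + f)² - 36258) = 1/((44 - 110)² - 36258) = 1/((-66)² - 36258) = 1/(4356 - 36258) = 1/(-31902) = -1/31902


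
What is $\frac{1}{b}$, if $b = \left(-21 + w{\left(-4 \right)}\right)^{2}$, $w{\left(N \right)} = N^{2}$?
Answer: $\frac{1}{25} \approx 0.04$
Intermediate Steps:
$b = 25$ ($b = \left(-21 + \left(-4\right)^{2}\right)^{2} = \left(-21 + 16\right)^{2} = \left(-5\right)^{2} = 25$)
$\frac{1}{b} = \frac{1}{25}$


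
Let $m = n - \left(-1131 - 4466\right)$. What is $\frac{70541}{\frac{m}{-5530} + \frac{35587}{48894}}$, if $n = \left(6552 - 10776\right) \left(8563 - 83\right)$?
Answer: $\frac{4768286261655}{437820686818} \approx 10.891$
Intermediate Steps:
$n = -35819520$ ($n = \left(-4224\right) 8480 = -35819520$)
$m = -35813923$ ($m = -35819520 - \left(-1131 - 4466\right) = -35819520 - -5597 = -35819520 + 5597 = -35813923$)
$\frac{70541}{\frac{m}{-5530} + \frac{35587}{48894}} = \frac{70541}{- \frac{35813923}{-5530} + \frac{35587}{48894}} = \frac{70541}{\left(-35813923\right) \left(- \frac{1}{5530}\right) + 35587 \cdot \frac{1}{48894}} = \frac{70541}{\frac{35813923}{5530} + \frac{35587}{48894}} = \frac{70541}{\frac{437820686818}{67595955}} = 70541 \cdot \frac{67595955}{437820686818} = \frac{4768286261655}{437820686818}$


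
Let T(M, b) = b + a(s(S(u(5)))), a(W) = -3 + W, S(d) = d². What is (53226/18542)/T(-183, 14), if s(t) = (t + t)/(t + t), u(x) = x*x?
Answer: 8871/37084 ≈ 0.23921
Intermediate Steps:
u(x) = x²
s(t) = 1 (s(t) = (2*t)/((2*t)) = (2*t)*(1/(2*t)) = 1)
T(M, b) = -2 + b (T(M, b) = b + (-3 + 1) = b - 2 = -2 + b)
(53226/18542)/T(-183, 14) = (53226/18542)/(-2 + 14) = (53226*(1/18542))/12 = (26613/9271)*(1/12) = 8871/37084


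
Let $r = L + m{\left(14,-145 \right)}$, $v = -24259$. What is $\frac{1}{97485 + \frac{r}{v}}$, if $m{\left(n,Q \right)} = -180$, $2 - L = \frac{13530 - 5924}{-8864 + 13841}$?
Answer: $\frac{120737043}{11770051530367} \approx 1.0258 \cdot 10^{-5}$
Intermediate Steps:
$L = \frac{2348}{4977}$ ($L = 2 - \frac{13530 - 5924}{-8864 + 13841} = 2 - \frac{7606}{4977} = \frac{2348}{4977} \approx 0.47177$)
$r = - \frac{893512}{4977}$ ($r = \frac{2348}{4977} - 180 = - \frac{893512}{4977} \approx -179.53$)
$\frac{1}{97485 + \frac{r}{v}} = \frac{1}{97485 - \frac{893512}{4977 \left(-24259\right)}} = \frac{1}{97485 - - \frac{893512}{120737043}} = \frac{1}{97485 + \frac{893512}{120737043}} = \frac{1}{\frac{11770051530367}{120737043}} = \frac{120737043}{11770051530367}$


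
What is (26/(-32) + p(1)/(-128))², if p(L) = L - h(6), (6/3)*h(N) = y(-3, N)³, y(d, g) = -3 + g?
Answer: 33489/65536 ≈ 0.51100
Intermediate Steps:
h(N) = (-3 + N)³/2
p(L) = -27/2 + L (p(L) = L - (-3 + 6)³/2 = L - 3³/2 = L - 27/2 = -27/2 + L)
(26/(-32) + p(1)/(-128))² = (26/(-32) + (-27/2 + 1)/(-128))² = (26*(-1/32) - 25/2*(-1/128))² = (-13/16 + 25/256)² = (-183/256)² = 33489/65536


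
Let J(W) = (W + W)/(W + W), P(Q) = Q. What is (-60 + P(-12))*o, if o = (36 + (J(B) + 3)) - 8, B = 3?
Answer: -2304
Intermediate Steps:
J(W) = 1 (J(W) = (2*W)/((2*W)) = (2*W)*(1/(2*W)) = 1)
o = 32 (o = (36 + (1 + 3)) - 8 = (36 + 4) - 8 = 40 - 8 = 32)
(-60 + P(-12))*o = (-60 - 12)*32 = -72*32 = -2304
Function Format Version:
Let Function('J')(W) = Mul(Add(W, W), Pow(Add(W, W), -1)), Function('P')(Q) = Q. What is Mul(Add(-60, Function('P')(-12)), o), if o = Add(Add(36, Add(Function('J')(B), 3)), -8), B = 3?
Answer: -2304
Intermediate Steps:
Function('J')(W) = 1 (Function('J')(W) = Mul(Mul(2, W), Pow(Mul(2, W), -1)) = Mul(Mul(2, W), Mul(Rational(1, 2), Pow(W, -1))) = 1)
o = 32 (o = Add(Add(36, Add(1, 3)), -8) = Add(Add(36, 4), -8) = Add(40, -8) = 32)
Mul(Add(-60, Function('P')(-12)), o) = Mul(Add(-60, -12), 32) = Mul(-72, 32) = -2304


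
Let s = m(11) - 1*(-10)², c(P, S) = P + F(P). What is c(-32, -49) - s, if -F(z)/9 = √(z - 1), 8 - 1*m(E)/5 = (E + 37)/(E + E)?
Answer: 428/11 - 9*I*√33 ≈ 38.909 - 51.701*I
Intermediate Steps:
m(E) = 40 - 5*(37 + E)/(2*E) (m(E) = 40 - 5*(E + 37)/(E + E) = 40 - 5*(37 + E)/(2*E))
F(z) = -9*√(-1 + z) (F(z) = -9*√(z - 1) = -9*√(-1 + z))
c(P, S) = P - 9*√(-1 + P)
s = -780/11 (s = (5/2)*(-37 + 15*11)/11 - 1*(-10)² = (5/2)*(1/11)*(-37 + 165) - 1*100 = (5/2)*(1/11)*128 - 100 = 320/11 - 100 = -780/11 ≈ -70.909)
c(-32, -49) - s = (-32 - 9*√(-1 - 32)) - 1*(-780/11) = (-32 - 9*I*√33) + 780/11 = 428/11 - 9*I*√33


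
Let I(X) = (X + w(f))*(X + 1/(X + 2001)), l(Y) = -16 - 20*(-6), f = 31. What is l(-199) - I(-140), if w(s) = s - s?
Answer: -36281916/1861 ≈ -19496.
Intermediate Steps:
w(s) = 0
l(Y) = 104 (l(Y) = -16 + 120 = 104)
I(X) = X*(X + 1/(2001 + X)) (I(X) = (X + 0)*(X + 1/(X + 2001)) = X*(X + 1/(2001 + X)))
l(-199) - I(-140) = 104 - (-140)*(1 + (-140)² + 2001*(-140))/(2001 - 140) = 104 - (-140)*(1 + 19600 - 280140)/1861 = 104 - (-140)*(-260539)/1861 = 104 - 1*36475460/1861 = 104 - 36475460/1861 = -36281916/1861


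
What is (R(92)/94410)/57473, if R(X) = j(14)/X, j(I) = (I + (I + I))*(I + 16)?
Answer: 7/2773302142 ≈ 2.5241e-9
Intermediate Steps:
j(I) = 3*I*(16 + I) (j(I) = (I + 2*I)*(16 + I) = (3*I)*(16 + I) = 3*I*(16 + I))
R(X) = 1260/X (R(X) = (3*14*(16 + 14))/X = (3*14*30)/X = 1260/X)
(R(92)/94410)/57473 = ((1260/92)/94410)/57473 = ((1260*(1/92))*(1/94410))*(1/57473) = ((315/23)*(1/94410))*(1/57473) = (7/48254)*(1/57473) = 7/2773302142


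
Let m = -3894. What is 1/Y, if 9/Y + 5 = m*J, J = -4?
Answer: 15571/9 ≈ 1730.1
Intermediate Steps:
Y = 9/15571 (Y = 9/(-5 - 3894*(-4)) = 9/(-5 + 15576) = 9/15571 ≈ 0.00057800)
1/Y = 1/(9/15571) = 15571/9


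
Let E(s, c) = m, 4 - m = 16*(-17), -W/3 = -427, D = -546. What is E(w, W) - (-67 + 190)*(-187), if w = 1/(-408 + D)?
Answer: 23277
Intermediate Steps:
w = -1/954 (w = 1/(-408 - 546) = 1/(-954) = -1/954 ≈ -0.0010482)
W = 1281 (W = -3*(-427) = 1281)
m = 276 (m = 4 - 16*(-17) = 4 - 1*(-272) = 4 + 272 = 276)
E(s, c) = 276
E(w, W) - (-67 + 190)*(-187) = 276 - (-67 + 190)*(-187) = 276 - 123*(-187) = 276 - 1*(-23001) = 276 + 23001 = 23277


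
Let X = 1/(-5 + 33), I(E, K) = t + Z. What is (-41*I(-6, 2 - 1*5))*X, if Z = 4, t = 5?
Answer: -369/28 ≈ -13.179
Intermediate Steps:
I(E, K) = 9 (I(E, K) = 5 + 4 = 9)
X = 1/28 ≈ 0.035714
(-41*I(-6, 2 - 1*5))*X = -41*9*(1/28) = -369*1/28 = -369/28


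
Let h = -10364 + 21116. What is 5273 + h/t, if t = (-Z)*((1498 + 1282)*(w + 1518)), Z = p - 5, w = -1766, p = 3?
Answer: 113606617/21545 ≈ 5273.0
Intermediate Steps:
h = 10752
Z = -2 (Z = 3 - 5 = -2)
t = -1378880 (t = (-1*(-2))*((1498 + 1282)*(-1766 + 1518)) = 2*(2780*(-248)) = 2*(-689440) = -1378880)
5273 + h/t = 5273 + 10752/(-1378880) = 5273 + 10752*(-1/1378880) = 5273 - 168/21545 = 113606617/21545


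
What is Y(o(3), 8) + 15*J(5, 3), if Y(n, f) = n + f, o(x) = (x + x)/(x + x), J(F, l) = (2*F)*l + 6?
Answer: 549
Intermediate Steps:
J(F, l) = 6 + 2*F*l (J(F, l) = 2*F*l + 6 = 6 + 2*F*l)
o(x) = 1 (o(x) = (2*x)/((2*x)) = (2*x)*(1/(2*x)) = 1)
Y(n, f) = f + n
Y(o(3), 8) + 15*J(5, 3) = (8 + 1) + 15*(6 + 2*5*3) = 9 + 15*(6 + 30) = 9 + 15*36 = 9 + 540 = 549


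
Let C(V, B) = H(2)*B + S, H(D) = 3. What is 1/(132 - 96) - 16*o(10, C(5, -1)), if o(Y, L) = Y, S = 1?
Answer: -5759/36 ≈ -159.97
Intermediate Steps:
C(V, B) = 1 + 3*B (C(V, B) = 3*B + 1 = 1 + 3*B)
1/(132 - 96) - 16*o(10, C(5, -1)) = 1/(132 - 96) - 16*10 = 1/36 - 160 = -5759/36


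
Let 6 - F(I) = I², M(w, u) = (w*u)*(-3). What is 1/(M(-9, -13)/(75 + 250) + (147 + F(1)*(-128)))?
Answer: -25/12352 ≈ -0.0020240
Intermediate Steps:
M(w, u) = -3*u*w (M(w, u) = (u*w)*(-3) = -3*u*w)
F(I) = 6 - I²
1/(M(-9, -13)/(75 + 250) + (147 + F(1)*(-128))) = 1/((-3*(-13)*(-9))/(75 + 250) + (147 + (6 - 1*1²)*(-128))) = 1/(-351/325 + (147 + (6 - 1*1)*(-128))) = 1/((1/325)*(-351) + (147 + (6 - 1)*(-128))) = 1/(-27/25 + (147 + 5*(-128))) = 1/(-27/25 + (147 - 640)) = 1/(-27/25 - 493) = 1/(-12352/25) = -25/12352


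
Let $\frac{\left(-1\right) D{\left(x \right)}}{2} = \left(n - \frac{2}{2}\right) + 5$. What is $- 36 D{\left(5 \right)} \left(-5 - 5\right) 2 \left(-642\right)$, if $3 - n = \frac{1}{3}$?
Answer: $6163200$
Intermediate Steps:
$n = \frac{8}{3}$ ($n = 3 - \frac{1}{3} = \frac{8}{3} \approx 2.6667$)
$D{\left(x \right)} = - \frac{40}{3}$ ($D{\left(x \right)} = - 2 \left(\left(\frac{8}{3} - \frac{2}{2}\right) + 5\right) = - 2 \left(\left(\frac{8}{3} - 1\right) + 5\right) = - 2 \left(\frac{5}{3} + 5\right) = \left(-2\right) \frac{20}{3} = - \frac{40}{3}$)
$- 36 D{\left(5 \right)} \left(-5 - 5\right) 2 \left(-642\right) = \left(-36\right) \left(- \frac{40}{3}\right) \left(-5 - 5\right) 2 \left(-642\right) = 480 \left(-10\right) 2 \left(-642\right) = 480 \left(\left(-20\right) \left(-642\right)\right) = 480 \cdot 12840 = 6163200$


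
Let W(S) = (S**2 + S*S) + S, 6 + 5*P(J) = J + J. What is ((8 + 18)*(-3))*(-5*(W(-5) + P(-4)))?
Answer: 16458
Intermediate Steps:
P(J) = -6/5 + 2*J/5 (P(J) = -6/5 + (J + J)/5 = -6/5 + (2*J)/5 = -6/5 + 2*J/5)
W(S) = S + 2*S**2 (W(S) = (S**2 + S**2) + S = 2*S**2 + S = S + 2*S**2)
((8 + 18)*(-3))*(-5*(W(-5) + P(-4))) = ((8 + 18)*(-3))*(-5*(-5*(1 + 2*(-5)) + (-6/5 + (2/5)*(-4)))) = (26*(-3))*(-5*(-5*(1 - 10) + (-6/5 - 8/5))) = -(-390)*(-5*(-9) - 14/5) = -(-390)*(45 - 14/5) = -(-390)*211/5 = -78*(-211) = 16458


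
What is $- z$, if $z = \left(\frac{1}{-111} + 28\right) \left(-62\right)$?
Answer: $\frac{192634}{111} \approx 1735.4$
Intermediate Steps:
$z = - \frac{192634}{111}$ ($z = \left(- \frac{1}{111} + 28\right) \left(-62\right) = \frac{3107}{111} \left(-62\right) = - \frac{192634}{111} \approx -1735.4$)
$- z = \left(-1\right) \left(- \frac{192634}{111}\right) = \frac{192634}{111}$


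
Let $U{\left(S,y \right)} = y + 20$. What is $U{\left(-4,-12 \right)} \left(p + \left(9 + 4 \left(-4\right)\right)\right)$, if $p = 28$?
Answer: $168$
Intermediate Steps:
$U{\left(S,y \right)} = 20 + y$
$U{\left(-4,-12 \right)} \left(p + \left(9 + 4 \left(-4\right)\right)\right) = \left(20 - 12\right) \left(28 + \left(9 + 4 \left(-4\right)\right)\right) = 8 \left(28 + \left(9 - 16\right)\right) = 8 \left(28 - 7\right) = 8 \cdot 21 = 168$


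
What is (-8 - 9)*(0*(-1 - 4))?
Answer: 0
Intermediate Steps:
(-8 - 9)*(0*(-1 - 4)) = -0*(-5) = -17*0 = 0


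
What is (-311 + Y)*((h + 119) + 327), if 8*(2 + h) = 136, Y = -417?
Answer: -335608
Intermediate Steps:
h = 15 (h = -2 + (⅛)*136 = -2 + 17 = 15)
(-311 + Y)*((h + 119) + 327) = (-311 - 417)*((15 + 119) + 327) = -728*(134 + 327) = -728*461 = -335608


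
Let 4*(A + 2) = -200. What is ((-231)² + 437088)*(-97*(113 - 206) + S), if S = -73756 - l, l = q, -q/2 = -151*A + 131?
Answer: -23918707281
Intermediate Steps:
A = -52 (A = -2 + (¼)*(-200) = -2 - 50 = -52)
q = -15966 (q = -2*(-151*(-52) + 131) = -2*(7852 + 131) = -2*7983 = -15966)
l = -15966
S = -57790 (S = -73756 - 1*(-15966) = -73756 + 15966 = -57790)
((-231)² + 437088)*(-97*(113 - 206) + S) = ((-231)² + 437088)*(-97*(113 - 206) - 57790) = (53361 + 437088)*(-97*(-93) - 57790) = 490449*(9021 - 57790) = 490449*(-48769) = -23918707281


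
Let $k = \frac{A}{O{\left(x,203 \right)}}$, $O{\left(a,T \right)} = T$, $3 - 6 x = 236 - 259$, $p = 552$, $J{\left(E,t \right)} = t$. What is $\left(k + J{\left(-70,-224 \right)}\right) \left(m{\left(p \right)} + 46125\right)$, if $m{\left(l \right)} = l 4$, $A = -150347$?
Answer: $- \frac{9464519727}{203} \approx -4.6623 \cdot 10^{7}$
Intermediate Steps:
$x = \frac{13}{3}$ ($x = \frac{1}{2} - \frac{236 - 259}{6} = \frac{1}{2} - - \frac{23}{6} = \frac{1}{2} + \frac{23}{6} = \frac{13}{3} \approx 4.3333$)
$m{\left(l \right)} = 4 l$
$k = - \frac{150347}{203} \approx -740.63$
$\left(k + J{\left(-70,-224 \right)}\right) \left(m{\left(p \right)} + 46125\right) = \left(- \frac{150347}{203} - 224\right) \left(4 \cdot 552 + 46125\right) = - \frac{195819 \left(2208 + 46125\right)}{203} = \left(- \frac{195819}{203}\right) 48333 = - \frac{9464519727}{203}$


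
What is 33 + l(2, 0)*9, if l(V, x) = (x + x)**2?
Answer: 33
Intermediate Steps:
l(V, x) = 4*x**2 (l(V, x) = (2*x)**2 = 4*x**2)
33 + l(2, 0)*9 = 33 + (4*0**2)*9 = 33 + (4*0)*9 = 33 + 0*9 = 33 + 0 = 33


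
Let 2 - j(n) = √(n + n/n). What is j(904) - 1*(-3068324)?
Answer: 3068326 - √905 ≈ 3.0683e+6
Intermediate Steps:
j(n) = 2 - √(1 + n) (j(n) = 2 - √(n + n/n) = 2 - √(n + 1) = 2 - √(1 + n))
j(904) - 1*(-3068324) = (2 - √(1 + 904)) - 1*(-3068324) = (2 - √905) + 3068324 = 3068326 - √905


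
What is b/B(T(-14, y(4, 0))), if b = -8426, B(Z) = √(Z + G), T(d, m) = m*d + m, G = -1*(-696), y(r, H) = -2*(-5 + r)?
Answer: -4213*√670/335 ≈ -325.52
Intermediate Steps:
y(r, H) = 10 - 2*r
G = 696
T(d, m) = m + d*m (T(d, m) = d*m + m = m + d*m)
B(Z) = √(696 + Z) (B(Z) = √(Z + 696) = √(696 + Z))
b/B(T(-14, y(4, 0))) = -8426/√(696 + (10 - 2*4)*(1 - 14)) = -8426/√(696 + (10 - 8)*(-13)) = -8426/√(696 + 2*(-13)) = -8426/√(696 - 26) = -8426*√670/670 = -4213*√670/335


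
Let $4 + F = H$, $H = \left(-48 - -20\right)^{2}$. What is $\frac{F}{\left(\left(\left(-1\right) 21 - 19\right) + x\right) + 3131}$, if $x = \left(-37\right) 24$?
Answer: $\frac{780}{2203} \approx 0.35406$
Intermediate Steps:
$x = -888$
$H = 784$ ($H = \left(-48 + 20\right)^{2} = \left(-28\right)^{2} = 784$)
$F = 780$ ($F = -4 + 784 = 780$)
$\frac{F}{\left(\left(\left(-1\right) 21 - 19\right) + x\right) + 3131} = \frac{780}{\left(\left(\left(-1\right) 21 - 19\right) - 888\right) + 3131} = \frac{780}{\left(\left(-21 - 19\right) - 888\right) + 3131} = \frac{780}{\left(-40 - 888\right) + 3131} = \frac{780}{-928 + 3131} = \frac{780}{2203}$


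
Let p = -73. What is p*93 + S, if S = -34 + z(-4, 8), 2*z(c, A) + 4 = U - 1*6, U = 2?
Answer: -6827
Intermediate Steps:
z(c, A) = -4 (z(c, A) = -2 + (2 - 1*6)/2 = -2 + (2 - 6)/2 = -2 + (½)*(-4) = -2 - 2 = -4)
S = -38 (S = -34 - 4 = -38)
p*93 + S = -73*93 - 38 = -6789 - 38 = -6827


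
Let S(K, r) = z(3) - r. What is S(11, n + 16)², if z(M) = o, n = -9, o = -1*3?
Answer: 100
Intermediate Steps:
o = -3
z(M) = -3
S(K, r) = -3 - r
S(11, n + 16)² = (-3 - (-9 + 16))² = (-3 - 1*7)² = (-3 - 7)² = (-10)² = 100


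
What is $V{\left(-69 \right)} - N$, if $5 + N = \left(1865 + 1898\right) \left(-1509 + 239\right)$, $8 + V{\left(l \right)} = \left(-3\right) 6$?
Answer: $4778989$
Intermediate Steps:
$V{\left(l \right)} = -26$ ($V{\left(l \right)} = -8 - 18 = -26$)
$N = -4779015$ ($N = -5 + \left(1865 + 1898\right) \left(-1509 + 239\right) = -5 + 3763 \left(-1270\right) = -5 - 4779010 = -4779015$)
$V{\left(-69 \right)} - N = -26 - -4779015 = -26 + 4779015 = 4778989$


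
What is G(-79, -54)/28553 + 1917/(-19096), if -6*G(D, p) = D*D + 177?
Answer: -4601783/33382536 ≈ -0.13785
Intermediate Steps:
G(D, p) = -59/2 - D²/6 (G(D, p) = -(D*D + 177)/6 = -(D² + 177)/6 = -(177 + D²)/6 = -59/2 - D²/6)
G(-79, -54)/28553 + 1917/(-19096) = (-59/2 - ⅙*(-79)²)/28553 + 1917/(-19096) = (-59/2 - ⅙*6241)*(1/28553) + 1917*(-1/19096) = (-59/2 - 6241/6)*(1/28553) - 1917/19096 = -3209/3*1/28553 - 1917/19096 = -3209/85659 - 1917/19096 = -4601783/33382536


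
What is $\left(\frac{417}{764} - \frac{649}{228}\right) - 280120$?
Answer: $- \frac{6099382975}{21774} \approx -2.8012 \cdot 10^{5}$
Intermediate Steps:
$\left(\frac{417}{764} - \frac{649}{228}\right) - 280120 = - \frac{50095}{21774} - 280120 = - \frac{6099382975}{21774}$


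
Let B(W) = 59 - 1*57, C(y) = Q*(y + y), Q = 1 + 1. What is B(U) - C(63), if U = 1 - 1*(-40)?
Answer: -250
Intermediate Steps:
Q = 2
C(y) = 4*y (C(y) = 2*(y + y) = 2*(2*y) = 4*y)
U = 41 (U = 1 + 40 = 41)
B(W) = 2 (B(W) = 59 - 57 = 2)
B(U) - C(63) = 2 - 4*63 = 2 - 1*252 = 2 - 252 = -250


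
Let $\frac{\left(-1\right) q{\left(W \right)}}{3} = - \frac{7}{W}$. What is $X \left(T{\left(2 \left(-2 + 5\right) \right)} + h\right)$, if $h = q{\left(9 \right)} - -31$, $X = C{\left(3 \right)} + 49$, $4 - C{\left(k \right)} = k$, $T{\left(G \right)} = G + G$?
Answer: $\frac{6800}{3} \approx 2266.7$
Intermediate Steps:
$q{\left(W \right)} = \frac{21}{W}$ ($q{\left(W \right)} = - 3 \left(- \frac{7}{W}\right) = \frac{21}{W}$)
$T{\left(G \right)} = 2 G$
$C{\left(k \right)} = 4 - k$
$X = 50$ ($X = \left(4 - 3\right) + 49 = 1 + 49 = 50$)
$h = \frac{100}{3}$ ($h = \frac{21}{9} - -31 = 21 \cdot \frac{1}{9} + 31 = \frac{7}{3} + 31 = \frac{100}{3} \approx 33.333$)
$X \left(T{\left(2 \left(-2 + 5\right) \right)} + h\right) = 50 \left(2 \cdot 2 \left(-2 + 5\right) + \frac{100}{3}\right) = 50 \left(2 \cdot 2 \cdot 3 + \frac{100}{3}\right) = 50 \left(2 \cdot 6 + \frac{100}{3}\right) = 50 \left(12 + \frac{100}{3}\right) = 50 \cdot \frac{136}{3} = \frac{6800}{3}$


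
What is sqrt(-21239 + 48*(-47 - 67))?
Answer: I*sqrt(26711) ≈ 163.44*I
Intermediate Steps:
sqrt(-21239 + 48*(-47 - 67)) = sqrt(-21239 + 48*(-114)) = sqrt(-21239 - 5472) = sqrt(-26711) = I*sqrt(26711)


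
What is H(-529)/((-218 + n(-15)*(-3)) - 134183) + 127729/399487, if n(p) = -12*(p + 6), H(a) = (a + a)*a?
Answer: -206377393609/53820886075 ≈ -3.8345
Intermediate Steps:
H(a) = 2*a² (H(a) = (2*a)*a = 2*a²)
n(p) = -72 - 12*p (n(p) = -12*(6 + p) = -72 - 12*p)
H(-529)/((-218 + n(-15)*(-3)) - 134183) + 127729/399487 = (2*(-529)²)/((-218 + (-72 - 12*(-15))*(-3)) - 134183) + 127729/399487 = (2*279841)/((-218 + (-72 + 180)*(-3)) - 134183) + 127729*(1/399487) = 559682/((-218 + 108*(-3)) - 134183) + 127729/399487 = 559682/((-218 - 324) - 134183) + 127729/399487 = 559682/(-542 - 134183) + 127729/399487 = 559682/(-134725) + 127729/399487 = 559682*(-1/134725) + 127729/399487 = -559682/134725 + 127729/399487 = -206377393609/53820886075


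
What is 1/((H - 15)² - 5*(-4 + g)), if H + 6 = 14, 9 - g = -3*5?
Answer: -1/51 ≈ -0.019608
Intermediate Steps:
g = 24 (g = 9 - (-3)*5 = 9 - 1*(-15) = 9 + 15 = 24)
H = 8 (H = -6 + 14 = 8)
1/((H - 15)² - 5*(-4 + g)) = 1/((8 - 15)² - 5*(-4 + 24)) = 1/((-7)² - 5*20) = 1/(49 - 100) = 1/(-51) = -1/51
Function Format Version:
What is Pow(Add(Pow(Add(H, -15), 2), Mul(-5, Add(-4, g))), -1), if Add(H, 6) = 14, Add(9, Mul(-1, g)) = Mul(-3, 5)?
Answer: Rational(-1, 51) ≈ -0.019608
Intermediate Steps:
g = 24 (g = Add(9, Mul(-1, Mul(-3, 5))) = Add(9, Mul(-1, -15)) = Add(9, 15) = 24)
H = 8 (H = Add(-6, 14) = 8)
Pow(Add(Pow(Add(H, -15), 2), Mul(-5, Add(-4, g))), -1) = Pow(Add(Pow(Add(8, -15), 2), Mul(-5, Add(-4, 24))), -1) = Pow(Add(Pow(-7, 2), Mul(-5, 20)), -1) = Pow(Add(49, -100), -1) = Pow(-51, -1) = Rational(-1, 51)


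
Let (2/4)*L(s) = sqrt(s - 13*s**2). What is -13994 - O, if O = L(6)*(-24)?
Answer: -13994 + 48*I*sqrt(462) ≈ -13994.0 + 1031.7*I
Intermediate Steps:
L(s) = 2*sqrt(s - 13*s**2)
O = -48*I*sqrt(462) (O = (2*sqrt(6*(1 - 13*6)))*(-24) = (2*sqrt(6*(1 - 78)))*(-24) = (2*sqrt(6*(-77)))*(-24) = (2*sqrt(-462))*(-24) = (2*(I*sqrt(462)))*(-24) = (2*I*sqrt(462))*(-24) = -48*I*sqrt(462) ≈ -1031.7*I)
-13994 - O = -13994 - (-48)*I*sqrt(462) = -13994 + 48*I*sqrt(462)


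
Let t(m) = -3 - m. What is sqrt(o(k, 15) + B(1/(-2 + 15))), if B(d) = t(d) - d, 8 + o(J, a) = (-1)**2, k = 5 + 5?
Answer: 2*I*sqrt(429)/13 ≈ 3.1865*I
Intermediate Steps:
k = 10
o(J, a) = -7 (o(J, a) = -8 + (-1)**2 = -8 + 1 = -7)
B(d) = -3 - 2*d (B(d) = (-3 - d) - d = -3 - 2*d)
sqrt(o(k, 15) + B(1/(-2 + 15))) = sqrt(-7 + (-3 - 2/(-2 + 15))) = sqrt(-7 + (-3 - 2/13)) = sqrt(-7 - 41/13) = sqrt(-132/13) = 2*I*sqrt(429)/13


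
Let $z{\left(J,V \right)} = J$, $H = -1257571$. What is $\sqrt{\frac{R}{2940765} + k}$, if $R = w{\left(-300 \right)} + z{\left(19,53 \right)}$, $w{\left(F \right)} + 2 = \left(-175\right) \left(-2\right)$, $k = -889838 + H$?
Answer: $\frac{i \sqrt{18571005163201971270}}{2940765} \approx 1465.4 i$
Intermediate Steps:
$k = -2147409$ ($k = -889838 - 1257571 = -2147409$)
$w{\left(F \right)} = 348$ ($w{\left(F \right)} = -2 - -350 = -2 + 350 = 348$)
$R = 367$ ($R = 348 + 19 = 367$)
$\sqrt{\frac{R}{2940765} + k} = \sqrt{\frac{367}{2940765} - 2147409} = \sqrt{- \frac{6315025227518}{2940765}} = \frac{i \sqrt{18571005163201971270}}{2940765}$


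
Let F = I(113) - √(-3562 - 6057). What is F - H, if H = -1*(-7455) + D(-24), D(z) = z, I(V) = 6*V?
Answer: -6753 - I*√9619 ≈ -6753.0 - 98.077*I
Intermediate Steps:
F = 678 - I*√9619 (F = 6*113 - √(-3562 - 6057) = 678 - √(-9619) = 678 - I*√9619 ≈ 678.0 - 98.077*I)
H = 7431 (H = -1*(-7455) - 24 = 7455 - 24 = 7431)
F - H = (678 - I*√9619) - 1*7431 = (678 - I*√9619) - 7431 = -6753 - I*√9619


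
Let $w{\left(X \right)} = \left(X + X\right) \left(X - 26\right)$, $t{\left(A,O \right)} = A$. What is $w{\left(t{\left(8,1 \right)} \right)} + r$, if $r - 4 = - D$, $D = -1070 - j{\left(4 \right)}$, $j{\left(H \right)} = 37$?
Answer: $823$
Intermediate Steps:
$w{\left(X \right)} = 2 X \left(-26 + X\right)$
$D = -1107$ ($D = -1070 - 37 = -1107$)
$r = 1111$ ($r = 4 - -1107 = 4 + 1107 = 1111$)
$w{\left(t{\left(8,1 \right)} \right)} + r = 2 \cdot 8 \left(-26 + 8\right) + 1111 = 2 \cdot 8 \left(-18\right) + 1111 = -288 + 1111 = 823$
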